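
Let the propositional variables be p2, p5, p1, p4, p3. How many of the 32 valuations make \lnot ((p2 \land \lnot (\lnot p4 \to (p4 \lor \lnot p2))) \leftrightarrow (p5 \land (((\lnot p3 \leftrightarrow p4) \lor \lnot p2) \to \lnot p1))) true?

Initial set: {\lnot ((p2 \land \lnot (\lnot p4 \to (p4 \lor \lnot p2))) \leftrightarrow (p5 \land (((\lnot p3 \leftrightarrow p4) \lor \lnot p2) \to \lnot p1)))}.
\lnot ((p2 \land \lnot (\lnot p4 \to (p4 \lor \lnot p2))) \leftrightarrow (p5 \land (((\lnot p3 \leftrightarrow p4) \lor \lnot p2) \to \lnot p1))): β-rule — branch into (p2 \land \lnot (\lnot p4 \to (p4 \lor \lnot p2))), \lnot (p5 \land (((\lnot p3 \leftrightarrow p4) \lor \lnot p2) \to \lnot p1))  //  \lnot (p2 \land \lnot (\lnot p4 \to (p4 \lor \lnot p2))), (p5 \land (((\lnot p3 \leftrightarrow p4) \lor \lnot p2) \to \lnot p1)).
  branch 1 (add (p2 \land \lnot (\lnot p4 \to (p4 \lor \lnot p2))), \lnot (p5 \land (((\lnot p3 \leftrightarrow p4) \lor \lnot p2) \to \lnot p1))):
    (p2 \land \lnot (\lnot p4 \to (p4 \lor \lnot p2))): α-rule — add p2, \lnot (\lnot p4 \to (p4 \lor \lnot p2)).
    \lnot (\lnot p4 \to (p4 \lor \lnot p2)): α-rule — add \lnot p4, \lnot (p4 \lor \lnot p2).
    \lnot (p4 \lor \lnot p2): α-rule — add \lnot p4, \lnot \lnot p2.
    \lnot (p5 \land (((\lnot p3 \leftrightarrow p4) \lor \lnot p2) \to \lnot p1)): β-rule — branch into \lnot p5  //  \lnot (((\lnot p3 \leftrightarrow p4) \lor \lnot p2) \to \lnot p1).
      branch 1.1 (add \lnot p5):
        ○ open, literals {p2=true, p4=false, p5=false}.
      branch 1.2 (add \lnot (((\lnot p3 \leftrightarrow p4) \lor \lnot p2) \to \lnot p1)):
        \lnot (((\lnot p3 \leftrightarrow p4) \lor \lnot p2) \to \lnot p1): α-rule — add ((\lnot p3 \leftrightarrow p4) \lor \lnot p2), \lnot \lnot p1.
        ((\lnot p3 \leftrightarrow p4) \lor \lnot p2): β-rule — branch into (\lnot p3 \leftrightarrow p4)  //  \lnot p2.
          branch 1.2.1 (add (\lnot p3 \leftrightarrow p4)):
            (\lnot p3 \leftrightarrow p4): β-rule — branch into \lnot p3, p4  //  \lnot \lnot p3, \lnot p4.
              branch 1.2.1.1 (add \lnot p3, p4):
                × closes — contains both p4 and \lnot p4.
              branch 1.2.1.2 (add \lnot \lnot p3, \lnot p4):
                ○ open, literals {p1=true, p2=true, p3=true, p4=false}.
          branch 1.2.2 (add \lnot p2):
            × closes — contains both p2 and \lnot p2.
  branch 2 (add \lnot (p2 \land \lnot (\lnot p4 \to (p4 \lor \lnot p2))), (p5 \land (((\lnot p3 \leftrightarrow p4) \lor \lnot p2) \to \lnot p1))):
    (p5 \land (((\lnot p3 \leftrightarrow p4) \lor \lnot p2) \to \lnot p1)): α-rule — add p5, (((\lnot p3 \leftrightarrow p4) \lor \lnot p2) \to \lnot p1).
    \lnot (p2 \land \lnot (\lnot p4 \to (p4 \lor \lnot p2))): β-rule — branch into \lnot p2  //  \lnot \lnot (\lnot p4 \to (p4 \lor \lnot p2)).
      branch 2.1 (add \lnot p2):
        (((\lnot p3 \leftrightarrow p4) \lor \lnot p2) \to \lnot p1): β-rule — branch into \lnot ((\lnot p3 \leftrightarrow p4) \lor \lnot p2)  //  \lnot p1.
          branch 2.1.1 (add \lnot ((\lnot p3 \leftrightarrow p4) \lor \lnot p2)):
            \lnot ((\lnot p3 \leftrightarrow p4) \lor \lnot p2): α-rule — add \lnot (\lnot p3 \leftrightarrow p4), \lnot \lnot p2.
            × closes — contains both p2 and \lnot p2.
          branch 2.1.2 (add \lnot p1):
            ○ open, literals {p1=false, p2=false, p5=true}.
      branch 2.2 (add \lnot \lnot (\lnot p4 \to (p4 \lor \lnot p2))):
        (((\lnot p3 \leftrightarrow p4) \lor \lnot p2) \to \lnot p1): β-rule — branch into \lnot ((\lnot p3 \leftrightarrow p4) \lor \lnot p2)  //  \lnot p1.
          branch 2.2.1 (add \lnot ((\lnot p3 \leftrightarrow p4) \lor \lnot p2)):
            \lnot ((\lnot p3 \leftrightarrow p4) \lor \lnot p2): α-rule — add \lnot (\lnot p3 \leftrightarrow p4), \lnot \lnot p2.
            \lnot \lnot (\lnot p4 \to (p4 \lor \lnot p2)): β-rule — branch into \lnot \lnot p4  //  (p4 \lor \lnot p2).
              branch 2.2.1.1 (add \lnot \lnot p4):
                \lnot (\lnot p3 \leftrightarrow p4): β-rule — branch into \lnot p3, \lnot p4  //  \lnot \lnot p3, p4.
                  branch 2.2.1.1.1 (add \lnot p3, \lnot p4):
                    × closes — contains both p4 and \lnot p4.
                  branch 2.2.1.1.2 (add \lnot \lnot p3, p4):
                    ○ open, literals {p2=true, p3=true, p4=true, p5=true}.
              branch 2.2.1.2 (add (p4 \lor \lnot p2)):
                \lnot (\lnot p3 \leftrightarrow p4): β-rule — branch into \lnot p3, \lnot p4  //  \lnot \lnot p3, p4.
                  branch 2.2.1.2.1 (add \lnot p3, \lnot p4):
                    (p4 \lor \lnot p2): β-rule — branch into p4  //  \lnot p2.
                      branch 2.2.1.2.1.1 (add p4):
                        × closes — contains both p4 and \lnot p4.
                      branch 2.2.1.2.1.2 (add \lnot p2):
                        × closes — contains both p2 and \lnot p2.
                  branch 2.2.1.2.2 (add \lnot \lnot p3, p4):
                    (p4 \lor \lnot p2): β-rule — branch into p4  //  \lnot p2.
                      branch 2.2.1.2.2.1 (add p4):
                        ○ open, literals {p2=true, p3=true, p4=true, p5=true}.
                      branch 2.2.1.2.2.2 (add \lnot p2):
                        × closes — contains both p2 and \lnot p2.
          branch 2.2.2 (add \lnot p1):
            \lnot \lnot (\lnot p4 \to (p4 \lor \lnot p2)): β-rule — branch into \lnot \lnot p4  //  (p4 \lor \lnot p2).
              branch 2.2.2.1 (add \lnot \lnot p4):
                ○ open, literals {p1=false, p4=true, p5=true}.
              branch 2.2.2.2 (add (p4 \lor \lnot p2)):
                (p4 \lor \lnot p2): β-rule — branch into p4  //  \lnot p2.
                  branch 2.2.2.2.1 (add p4):
                    ○ open, literals {p1=false, p4=true, p5=true}.
                  branch 2.2.2.2.2 (add \lnot p2):
                    ○ open, literals {p1=false, p2=false, p5=true}.
7 branches closed, 8 open.
Each open branch fixes some atoms; the unmentioned ones are free. Counting distinct full assignments: branch {p2=true, p4=false, p5=false} (p1, p3) contributes 4 new; branch {p1=true, p2=true, p3=true, p4=false} (p5) contributes 1 new; branch {p1=false, p2=false, p5=true} (p4, p3) contributes 4 new; branch {p2=true, p3=true, p4=true, p5=true} (p1) contributes 2 new; branch {p2=true, p3=true, p4=true, p5=true} (p1) contributes 0 new; branch {p1=false, p4=true, p5=true} (p2, p3) contributes 1 new; branch {p1=false, p4=true, p5=true} (p2, p3) contributes 0 new; branch {p1=false, p2=false, p5=true} (p4, p3) contributes 0 new. Total: 12.

12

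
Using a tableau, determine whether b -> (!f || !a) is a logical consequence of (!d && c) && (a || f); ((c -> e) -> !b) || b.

No

Initial set: {((!d && c) && (a || f)); (((c -> e) -> !b) || b); !(b -> (!f || !a))}.
((!d && c) && (a || f)): α-rule — add (!d && c), (a || f).
!(b -> (!f || !a)): α-rule — add b, !(!f || !a).
(!d && c): α-rule — add !d, c.
!(!f || !a): α-rule — add !!f, !!a.
(((c -> e) -> !b) || b): β-rule — branch into ((c -> e) -> !b)  //  b.
  branch 1 (add ((c -> e) -> !b)):
    (a || f): β-rule — branch into a  //  f.
      branch 1.1 (add a):
        ((c -> e) -> !b): β-rule — branch into !(c -> e)  //  !b.
          branch 1.1.1 (add !(c -> e)):
            !(c -> e): α-rule — add c, !e.
            ○ open, literals {a=1, b=1, c=1, d=0, e=0, f=1}.
          branch 1.1.2 (add !b):
            × closes — contains both b and !b.
      branch 1.2 (add f):
        ((c -> e) -> !b): β-rule — branch into !(c -> e)  //  !b.
          branch 1.2.1 (add !(c -> e)):
            !(c -> e): α-rule — add c, !e.
            ○ open, literals {a=1, b=1, c=1, d=0, e=0, f=1}.
          branch 1.2.2 (add !b):
            × closes — contains both b and !b.
  branch 2 (add b):
    (a || f): β-rule — branch into a  //  f.
      branch 2.1 (add a):
        ○ open, literals {a=1, b=1, c=1, d=0, f=1}.
      branch 2.2 (add f):
        ○ open, literals {a=1, b=1, c=1, d=0, f=1}.
2 branches closed, 4 open.
An open branch gives a countermodel: a=1, b=1, c=1, d=0, e=0, f=1 (unmentioned atoms arbitrary); the premises hold there but the conclusion fails.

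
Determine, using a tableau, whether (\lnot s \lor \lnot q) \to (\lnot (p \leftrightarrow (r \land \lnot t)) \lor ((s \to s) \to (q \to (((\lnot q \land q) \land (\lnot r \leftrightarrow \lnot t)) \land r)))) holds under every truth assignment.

Not valid

Assume the negation and expand:
Initial set: {\lnot ((\lnot s \lor \lnot q) \to (\lnot (p \leftrightarrow (r \land \lnot t)) \lor ((s \to s) \to (q \to (((\lnot q \land q) \land (\lnot r \leftrightarrow \lnot t)) \land r)))))}.
\lnot ((\lnot s \lor \lnot q) \to (\lnot (p \leftrightarrow (r \land \lnot t)) \lor ((s \to s) \to (q \to (((\lnot q \land q) \land (\lnot r \leftrightarrow \lnot t)) \land r))))): α-rule — add (\lnot s \lor \lnot q), \lnot (\lnot (p \leftrightarrow (r \land \lnot t)) \lor ((s \to s) \to (q \to (((\lnot q \land q) \land (\lnot r \leftrightarrow \lnot t)) \land r)))).
\lnot (\lnot (p \leftrightarrow (r \land \lnot t)) \lor ((s \to s) \to (q \to (((\lnot q \land q) \land (\lnot r \leftrightarrow \lnot t)) \land r)))): α-rule — add \lnot \lnot (p \leftrightarrow (r \land \lnot t)), \lnot ((s \to s) \to (q \to (((\lnot q \land q) \land (\lnot r \leftrightarrow \lnot t)) \land r))).
\lnot ((s \to s) \to (q \to (((\lnot q \land q) \land (\lnot r \leftrightarrow \lnot t)) \land r))): α-rule — add (s \to s), \lnot (q \to (((\lnot q \land q) \land (\lnot r \leftrightarrow \lnot t)) \land r)).
\lnot (q \to (((\lnot q \land q) \land (\lnot r \leftrightarrow \lnot t)) \land r)): α-rule — add q, \lnot (((\lnot q \land q) \land (\lnot r \leftrightarrow \lnot t)) \land r).
(\lnot s \lor \lnot q): β-rule — branch into \lnot s  //  \lnot q.
  branch 1 (add \lnot s):
    \lnot \lnot (p \leftrightarrow (r \land \lnot t)): β-rule — branch into p, (r \land \lnot t)  //  \lnot p, \lnot (r \land \lnot t).
      branch 1.1 (add p, (r \land \lnot t)):
        (r \land \lnot t): α-rule — add r, \lnot t.
        (s \to s): β-rule — branch into \lnot s  //  s.
          branch 1.1.1 (add \lnot s):
            \lnot (((\lnot q \land q) \land (\lnot r \leftrightarrow \lnot t)) \land r): β-rule — branch into \lnot ((\lnot q \land q) \land (\lnot r \leftrightarrow \lnot t))  //  \lnot r.
              branch 1.1.1.1 (add \lnot ((\lnot q \land q) \land (\lnot r \leftrightarrow \lnot t))):
                \lnot ((\lnot q \land q) \land (\lnot r \leftrightarrow \lnot t)): β-rule — branch into \lnot (\lnot q \land q)  //  \lnot (\lnot r \leftrightarrow \lnot t).
                  branch 1.1.1.1.1 (add \lnot (\lnot q \land q)):
                    \lnot (\lnot q \land q): β-rule — branch into \lnot \lnot q  //  \lnot q.
                      branch 1.1.1.1.1.1 (add \lnot \lnot q):
                        ○ open, literals {p=T, q=T, r=T, s=F, t=F}.
                      branch 1.1.1.1.1.2 (add \lnot q):
                        × closes — contains both q and \lnot q.
                  branch 1.1.1.1.2 (add \lnot (\lnot r \leftrightarrow \lnot t)):
                    \lnot (\lnot r \leftrightarrow \lnot t): β-rule — branch into \lnot r, \lnot \lnot t  //  \lnot \lnot r, \lnot t.
                      branch 1.1.1.1.2.1 (add \lnot r, \lnot \lnot t):
                        × closes — contains both r and \lnot r.
                      branch 1.1.1.1.2.2 (add \lnot \lnot r, \lnot t):
                        ○ open, literals {p=T, q=T, r=T, s=F, t=F}.
              branch 1.1.1.2 (add \lnot r):
                × closes — contains both r and \lnot r.
          branch 1.1.2 (add s):
            × closes — contains both s and \lnot s.
      branch 1.2 (add \lnot p, \lnot (r \land \lnot t)):
        (s \to s): β-rule — branch into \lnot s  //  s.
          branch 1.2.1 (add \lnot s):
            \lnot (((\lnot q \land q) \land (\lnot r \leftrightarrow \lnot t)) \land r): β-rule — branch into \lnot ((\lnot q \land q) \land (\lnot r \leftrightarrow \lnot t))  //  \lnot r.
              branch 1.2.1.1 (add \lnot ((\lnot q \land q) \land (\lnot r \leftrightarrow \lnot t))):
                \lnot (r \land \lnot t): β-rule — branch into \lnot r  //  \lnot \lnot t.
                  branch 1.2.1.1.1 (add \lnot r):
                    \lnot ((\lnot q \land q) \land (\lnot r \leftrightarrow \lnot t)): β-rule — branch into \lnot (\lnot q \land q)  //  \lnot (\lnot r \leftrightarrow \lnot t).
                      branch 1.2.1.1.1.1 (add \lnot (\lnot q \land q)):
                        \lnot (\lnot q \land q): β-rule — branch into \lnot \lnot q  //  \lnot q.
                          branch 1.2.1.1.1.1.1 (add \lnot \lnot q):
                            ○ open, literals {p=F, q=T, r=F, s=F}.
                          branch 1.2.1.1.1.1.2 (add \lnot q):
                            × closes — contains both q and \lnot q.
                      branch 1.2.1.1.1.2 (add \lnot (\lnot r \leftrightarrow \lnot t)):
                        \lnot (\lnot r \leftrightarrow \lnot t): β-rule — branch into \lnot r, \lnot \lnot t  //  \lnot \lnot r, \lnot t.
                          branch 1.2.1.1.1.2.1 (add \lnot r, \lnot \lnot t):
                            ○ open, literals {p=F, q=T, r=F, s=F, t=T}.
                          branch 1.2.1.1.1.2.2 (add \lnot \lnot r, \lnot t):
                            × closes — contains both r and \lnot r.
                  branch 1.2.1.1.2 (add \lnot \lnot t):
                    \lnot ((\lnot q \land q) \land (\lnot r \leftrightarrow \lnot t)): β-rule — branch into \lnot (\lnot q \land q)  //  \lnot (\lnot r \leftrightarrow \lnot t).
                      branch 1.2.1.1.2.1 (add \lnot (\lnot q \land q)):
                        \lnot (\lnot q \land q): β-rule — branch into \lnot \lnot q  //  \lnot q.
                          branch 1.2.1.1.2.1.1 (add \lnot \lnot q):
                            ○ open, literals {p=F, q=T, s=F, t=T}.
                          branch 1.2.1.1.2.1.2 (add \lnot q):
                            × closes — contains both q and \lnot q.
                      branch 1.2.1.1.2.2 (add \lnot (\lnot r \leftrightarrow \lnot t)):
                        \lnot (\lnot r \leftrightarrow \lnot t): β-rule — branch into \lnot r, \lnot \lnot t  //  \lnot \lnot r, \lnot t.
                          branch 1.2.1.1.2.2.1 (add \lnot r, \lnot \lnot t):
                            ○ open, literals {p=F, q=T, r=F, s=F, t=T}.
                          branch 1.2.1.1.2.2.2 (add \lnot \lnot r, \lnot t):
                            × closes — contains both t and \lnot t.
              branch 1.2.1.2 (add \lnot r):
                \lnot (r \land \lnot t): β-rule — branch into \lnot r  //  \lnot \lnot t.
                  branch 1.2.1.2.1 (add \lnot r):
                    ○ open, literals {p=F, q=T, r=F, s=F}.
                  branch 1.2.1.2.2 (add \lnot \lnot t):
                    ○ open, literals {p=F, q=T, r=F, s=F, t=T}.
          branch 1.2.2 (add s):
            × closes — contains both s and \lnot s.
  branch 2 (add \lnot q):
    × closes — contains both q and \lnot q.
10 branches closed, 8 open.
An open branch gives a countermodel: p=T, q=T, r=T, s=F, t=F (unmentioned atoms arbitrary); under it the original formula is false.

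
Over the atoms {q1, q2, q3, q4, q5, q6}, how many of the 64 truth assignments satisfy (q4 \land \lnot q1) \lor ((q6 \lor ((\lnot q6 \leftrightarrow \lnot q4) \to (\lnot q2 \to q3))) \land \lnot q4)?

44

Initial set: {T ((q4 \land \lnot q1) \lor ((q6 \lor ((\lnot q6 \leftrightarrow \lnot q4) \to (\lnot q2 \to q3))) \land \lnot q4))}.
T ((q4 \land \lnot q1) \lor ((q6 \lor ((\lnot q6 \leftrightarrow \lnot q4) \to (\lnot q2 \to q3))) \land \lnot q4)): β-rule — branch into T (q4 \land \lnot q1)  //  T ((q6 \lor ((\lnot q6 \leftrightarrow \lnot q4) \to (\lnot q2 \to q3))) \land \lnot q4).
  branch 1 (add T (q4 \land \lnot q1)):
    T (q4 \land \lnot q1): α-rule — add T q4, T \lnot q1.
    ○ open, literals {q1=0, q4=1}.
  branch 2 (add T ((q6 \lor ((\lnot q6 \leftrightarrow \lnot q4) \to (\lnot q2 \to q3))) \land \lnot q4)):
    T ((q6 \lor ((\lnot q6 \leftrightarrow \lnot q4) \to (\lnot q2 \to q3))) \land \lnot q4): α-rule — add T (q6 \lor ((\lnot q6 \leftrightarrow \lnot q4) \to (\lnot q2 \to q3))), T \lnot q4.
    T (q6 \lor ((\lnot q6 \leftrightarrow \lnot q4) \to (\lnot q2 \to q3))): β-rule — branch into T q6  //  T ((\lnot q6 \leftrightarrow \lnot q4) \to (\lnot q2 \to q3)).
      branch 2.1 (add T q6):
        ○ open, literals {q4=0, q6=1}.
      branch 2.2 (add T ((\lnot q6 \leftrightarrow \lnot q4) \to (\lnot q2 \to q3))):
        T ((\lnot q6 \leftrightarrow \lnot q4) \to (\lnot q2 \to q3)): β-rule — branch into F (\lnot q6 \leftrightarrow \lnot q4)  //  T (\lnot q2 \to q3).
          branch 2.2.1 (add F (\lnot q6 \leftrightarrow \lnot q4)):
            F (\lnot q6 \leftrightarrow \lnot q4): β-rule — branch into T \lnot q6, F \lnot q4  //  F \lnot q6, T \lnot q4.
              branch 2.2.1.1 (add T \lnot q6, F \lnot q4):
                × closes — contains both q4 and \lnot q4.
              branch 2.2.1.2 (add F \lnot q6, T \lnot q4):
                ○ open, literals {q4=0, q6=1}.
          branch 2.2.2 (add T (\lnot q2 \to q3)):
            T (\lnot q2 \to q3): β-rule — branch into F \lnot q2  //  T q3.
              branch 2.2.2.1 (add F \lnot q2):
                ○ open, literals {q2=1, q4=0}.
              branch 2.2.2.2 (add T q3):
                ○ open, literals {q3=1, q4=0}.
1 branch closed, 5 open.
Each open branch fixes some atoms; the unmentioned ones are free. Counting distinct full assignments: branch {q1=0, q4=1} (q2, q3, q5, q6) contributes 16 new; branch {q4=0, q6=1} (q1, q2, q3, q5) contributes 16 new; branch {q4=0, q6=1} (q1, q2, q3, q5) contributes 0 new; branch {q2=1, q4=0} (q1, q3, q5, q6) contributes 8 new; branch {q3=1, q4=0} (q1, q2, q5, q6) contributes 4 new. Total: 44.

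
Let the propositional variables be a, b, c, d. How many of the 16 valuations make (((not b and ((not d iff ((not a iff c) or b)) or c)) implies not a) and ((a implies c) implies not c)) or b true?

11

Initial set: {((((not b and ((not d iff ((not a iff c) or b)) or c)) implies not a) and ((a implies c) implies not c)) or b)}.
((((not b and ((not d iff ((not a iff c) or b)) or c)) implies not a) and ((a implies c) implies not c)) or b): β-rule — branch into (((not b and ((not d iff ((not a iff c) or b)) or c)) implies not a) and ((a implies c) implies not c))  //  b.
  branch 1 (add (((not b and ((not d iff ((not a iff c) or b)) or c)) implies not a) and ((a implies c) implies not c))):
    (((not b and ((not d iff ((not a iff c) or b)) or c)) implies not a) and ((a implies c) implies not c)): α-rule — add ((not b and ((not d iff ((not a iff c) or b)) or c)) implies not a), ((a implies c) implies not c).
    ((not b and ((not d iff ((not a iff c) or b)) or c)) implies not a): β-rule — branch into not (not b and ((not d iff ((not a iff c) or b)) or c))  //  not a.
      branch 1.1 (add not (not b and ((not d iff ((not a iff c) or b)) or c))):
        ((a implies c) implies not c): β-rule — branch into not (a implies c)  //  not c.
          branch 1.1.1 (add not (a implies c)):
            not (a implies c): α-rule — add a, not c.
            not (not b and ((not d iff ((not a iff c) or b)) or c)): β-rule — branch into not not b  //  not ((not d iff ((not a iff c) or b)) or c).
              branch 1.1.1.1 (add not not b):
                ○ open, literals {a=1, b=1, c=0}.
              branch 1.1.1.2 (add not ((not d iff ((not a iff c) or b)) or c)):
                not ((not d iff ((not a iff c) or b)) or c): α-rule — add not (not d iff ((not a iff c) or b)), not c.
                not (not d iff ((not a iff c) or b)): β-rule — branch into not d, not ((not a iff c) or b)  //  not not d, ((not a iff c) or b).
                  branch 1.1.1.2.1 (add not d, not ((not a iff c) or b)):
                    not ((not a iff c) or b): α-rule — add not (not a iff c), not b.
                    not (not a iff c): β-rule — branch into not a, not c  //  not not a, c.
                      branch 1.1.1.2.1.1 (add not a, not c):
                        × closes — contains both a and not a.
                      branch 1.1.1.2.1.2 (add not not a, c):
                        × closes — contains both c and not c.
                  branch 1.1.1.2.2 (add not not d, ((not a iff c) or b)):
                    ((not a iff c) or b): β-rule — branch into (not a iff c)  //  b.
                      branch 1.1.1.2.2.1 (add (not a iff c)):
                        (not a iff c): β-rule — branch into not a, c  //  not not a, not c.
                          branch 1.1.1.2.2.1.1 (add not a, c):
                            × closes — contains both a and not a.
                          branch 1.1.1.2.2.1.2 (add not not a, not c):
                            ○ open, literals {a=1, c=0, d=1}.
                      branch 1.1.1.2.2.2 (add b):
                        ○ open, literals {a=1, b=1, c=0, d=1}.
          branch 1.1.2 (add not c):
            not (not b and ((not d iff ((not a iff c) or b)) or c)): β-rule — branch into not not b  //  not ((not d iff ((not a iff c) or b)) or c).
              branch 1.1.2.1 (add not not b):
                ○ open, literals {b=1, c=0}.
              branch 1.1.2.2 (add not ((not d iff ((not a iff c) or b)) or c)):
                not ((not d iff ((not a iff c) or b)) or c): α-rule — add not (not d iff ((not a iff c) or b)), not c.
                not (not d iff ((not a iff c) or b)): β-rule — branch into not d, not ((not a iff c) or b)  //  not not d, ((not a iff c) or b).
                  branch 1.1.2.2.1 (add not d, not ((not a iff c) or b)):
                    not ((not a iff c) or b): α-rule — add not (not a iff c), not b.
                    not (not a iff c): β-rule — branch into not a, not c  //  not not a, c.
                      branch 1.1.2.2.1.1 (add not a, not c):
                        ○ open, literals {a=0, b=0, c=0, d=0}.
                      branch 1.1.2.2.1.2 (add not not a, c):
                        × closes — contains both c and not c.
                  branch 1.1.2.2.2 (add not not d, ((not a iff c) or b)):
                    ((not a iff c) or b): β-rule — branch into (not a iff c)  //  b.
                      branch 1.1.2.2.2.1 (add (not a iff c)):
                        (not a iff c): β-rule — branch into not a, c  //  not not a, not c.
                          branch 1.1.2.2.2.1.1 (add not a, c):
                            × closes — contains both c and not c.
                          branch 1.1.2.2.2.1.2 (add not not a, not c):
                            ○ open, literals {a=1, c=0, d=1}.
                      branch 1.1.2.2.2.2 (add b):
                        ○ open, literals {b=1, c=0, d=1}.
      branch 1.2 (add not a):
        ((a implies c) implies not c): β-rule — branch into not (a implies c)  //  not c.
          branch 1.2.1 (add not (a implies c)):
            not (a implies c): α-rule — add a, not c.
            × closes — contains both a and not a.
          branch 1.2.2 (add not c):
            ○ open, literals {a=0, c=0}.
  branch 2 (add b):
    ○ open, literals {b=1}.
6 branches closed, 9 open.
Each open branch fixes some atoms; the unmentioned ones are free. Counting distinct full assignments: branch {a=1, b=1, c=0} (d) contributes 2 new; branch {a=1, c=0, d=1} (b) contributes 1 new; branch {a=1, b=1, c=0, d=1} (none free) contributes 0 new; branch {b=1, c=0} (a, d) contributes 2 new; branch {a=0, b=0, c=0, d=0} (none free) contributes 1 new; branch {a=1, c=0, d=1} (b) contributes 0 new; branch {b=1, c=0, d=1} (a) contributes 0 new; branch {a=0, c=0} (b, d) contributes 1 new; branch {b=1} (a, c, d) contributes 4 new. Total: 11.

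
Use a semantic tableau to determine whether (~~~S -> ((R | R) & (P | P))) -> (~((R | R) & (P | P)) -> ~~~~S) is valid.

Assume the negation and expand:
Initial set: {~((~~~S -> ((R | R) & (P | P))) -> (~((R | R) & (P | P)) -> ~~~~S))}.
~((~~~S -> ((R | R) & (P | P))) -> (~((R | R) & (P | P)) -> ~~~~S)): α-rule — add (~~~S -> ((R | R) & (P | P))), ~(~((R | R) & (P | P)) -> ~~~~S).
~(~((R | R) & (P | P)) -> ~~~~S): α-rule — add ~((R | R) & (P | P)), ~~~~~S.
~~~~~S: drop double negation, giving ~~~S.
~~~S: drop double negation, giving ~S.
(~~~S -> ((R | R) & (P | P))): β-rule — branch into ~~~~S  //  ((R | R) & (P | P)).
  branch 1 (add ~~~~S):
    ~~~~S: drop double negation, giving ~~S.
    × closes — contains both S and ~S.
  branch 2 (add ((R | R) & (P | P))):
    ((R | R) & (P | P)): α-rule — add (R | R), (P | P).
    ~((R | R) & (P | P)): β-rule — branch into ~(R | R)  //  ~(P | P).
      branch 2.1 (add ~(R | R)):
        ~(R | R): α-rule — add ~R, ~R.
        (R | R): β-rule — branch into R  //  R.
          branch 2.1.1 (add R):
            × closes — contains both R and ~R.
          branch 2.1.2 (add R):
            × closes — contains both R and ~R.
      branch 2.2 (add ~(P | P)):
        ~(P | P): α-rule — add ~P, ~P.
        (R | R): β-rule — branch into R  //  R.
          branch 2.2.1 (add R):
            (P | P): β-rule — branch into P  //  P.
              branch 2.2.1.1 (add P):
                × closes — contains both P and ~P.
              branch 2.2.1.2 (add P):
                × closes — contains both P and ~P.
          branch 2.2.2 (add R):
            (P | P): β-rule — branch into P  //  P.
              branch 2.2.2.1 (add P):
                × closes — contains both P and ~P.
              branch 2.2.2.2 (add P):
                × closes — contains both P and ~P.
All 7 branches close.
Every branch closed, so the negation is unsatisfiable and the formula is valid.

Valid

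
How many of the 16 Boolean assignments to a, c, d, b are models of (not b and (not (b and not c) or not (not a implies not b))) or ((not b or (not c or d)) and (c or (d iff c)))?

Initial set: {((not b and (not (b and not c) or not (not a implies not b))) or ((not b or (not c or d)) and (c or (d iff c))))}.
((not b and (not (b and not c) or not (not a implies not b))) or ((not b or (not c or d)) and (c or (d iff c)))): β-rule — branch into (not b and (not (b and not c) or not (not a implies not b)))  //  ((not b or (not c or d)) and (c or (d iff c))).
  branch 1 (add (not b and (not (b and not c) or not (not a implies not b)))):
    (not b and (not (b and not c) or not (not a implies not b))): α-rule — add not b, (not (b and not c) or not (not a implies not b)).
    (not (b and not c) or not (not a implies not b)): β-rule — branch into not (b and not c)  //  not (not a implies not b).
      branch 1.1 (add not (b and not c)):
        not (b and not c): β-rule — branch into not b  //  not not c.
          branch 1.1.1 (add not b):
            ○ open, literals {b=F}.
          branch 1.1.2 (add not not c):
            ○ open, literals {b=F, c=T}.
      branch 1.2 (add not (not a implies not b)):
        not (not a implies not b): α-rule — add not a, not not b.
        × closes — contains both b and not b.
  branch 2 (add ((not b or (not c or d)) and (c or (d iff c)))):
    ((not b or (not c or d)) and (c or (d iff c))): α-rule — add (not b or (not c or d)), (c or (d iff c)).
    (not b or (not c or d)): β-rule — branch into not b  //  (not c or d).
      branch 2.1 (add not b):
        (c or (d iff c)): β-rule — branch into c  //  (d iff c).
          branch 2.1.1 (add c):
            ○ open, literals {b=F, c=T}.
          branch 2.1.2 (add (d iff c)):
            (d iff c): β-rule — branch into d, c  //  not d, not c.
              branch 2.1.2.1 (add d, c):
                ○ open, literals {b=F, c=T, d=T}.
              branch 2.1.2.2 (add not d, not c):
                ○ open, literals {b=F, c=F, d=F}.
      branch 2.2 (add (not c or d)):
        (c or (d iff c)): β-rule — branch into c  //  (d iff c).
          branch 2.2.1 (add c):
            (not c or d): β-rule — branch into not c  //  d.
              branch 2.2.1.1 (add not c):
                × closes — contains both c and not c.
              branch 2.2.1.2 (add d):
                ○ open, literals {c=T, d=T}.
          branch 2.2.2 (add (d iff c)):
            (not c or d): β-rule — branch into not c  //  d.
              branch 2.2.2.1 (add not c):
                (d iff c): β-rule — branch into d, c  //  not d, not c.
                  branch 2.2.2.1.1 (add d, c):
                    × closes — contains both c and not c.
                  branch 2.2.2.1.2 (add not d, not c):
                    ○ open, literals {c=F, d=F}.
              branch 2.2.2.2 (add d):
                (d iff c): β-rule — branch into d, c  //  not d, not c.
                  branch 2.2.2.2.1 (add d, c):
                    ○ open, literals {c=T, d=T}.
                  branch 2.2.2.2.2 (add not d, not c):
                    × closes — contains both d and not d.
4 branches closed, 8 open.
Each open branch fixes some atoms; the unmentioned ones are free. Counting distinct full assignments: branch {b=F} (a, c, d) contributes 8 new; branch {b=F, c=T} (a, d) contributes 0 new; branch {b=F, c=T} (a, d) contributes 0 new; branch {b=F, c=T, d=T} (a) contributes 0 new; branch {b=F, c=F, d=F} (a) contributes 0 new; branch {c=T, d=T} (a, b) contributes 2 new; branch {c=F, d=F} (a, b) contributes 2 new; branch {c=T, d=T} (a, b) contributes 0 new. Total: 12.

12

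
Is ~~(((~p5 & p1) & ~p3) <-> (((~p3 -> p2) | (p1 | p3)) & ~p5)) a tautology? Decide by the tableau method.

Assume the negation and expand:
Initial set: {F ~~(((~p5 & p1) & ~p3) <-> (((~p3 -> p2) | (p1 | p3)) & ~p5))}.
F ~~(((~p5 & p1) & ~p3) <-> (((~p3 -> p2) | (p1 | p3)) & ~p5)): drop double negation, giving F (((~p5 & p1) & ~p3) <-> (((~p3 -> p2) | (p1 | p3)) & ~p5)).
F (((~p5 & p1) & ~p3) <-> (((~p3 -> p2) | (p1 | p3)) & ~p5)): β-rule — branch into T ((~p5 & p1) & ~p3), F (((~p3 -> p2) | (p1 | p3)) & ~p5)  //  F ((~p5 & p1) & ~p3), T (((~p3 -> p2) | (p1 | p3)) & ~p5).
  branch 1 (add T ((~p5 & p1) & ~p3), F (((~p3 -> p2) | (p1 | p3)) & ~p5)):
    T ((~p5 & p1) & ~p3): α-rule — add T (~p5 & p1), T ~p3.
    T (~p5 & p1): α-rule — add T ~p5, T p1.
    F (((~p3 -> p2) | (p1 | p3)) & ~p5): β-rule — branch into F ((~p3 -> p2) | (p1 | p3))  //  F ~p5.
      branch 1.1 (add F ((~p3 -> p2) | (p1 | p3))):
        F ((~p3 -> p2) | (p1 | p3)): α-rule — add F (~p3 -> p2), F (p1 | p3).
        F (~p3 -> p2): α-rule — add T ~p3, F p2.
        F (p1 | p3): α-rule — add F p1, F p3.
        × closes — contains both p1 and ~p1.
      branch 1.2 (add F ~p5):
        × closes — contains both p5 and ~p5.
  branch 2 (add F ((~p5 & p1) & ~p3), T (((~p3 -> p2) | (p1 | p3)) & ~p5)):
    T (((~p3 -> p2) | (p1 | p3)) & ~p5): α-rule — add T ((~p3 -> p2) | (p1 | p3)), T ~p5.
    F ((~p5 & p1) & ~p3): β-rule — branch into F (~p5 & p1)  //  F ~p3.
      branch 2.1 (add F (~p5 & p1)):
        T ((~p3 -> p2) | (p1 | p3)): β-rule — branch into T (~p3 -> p2)  //  T (p1 | p3).
          branch 2.1.1 (add T (~p3 -> p2)):
            F (~p5 & p1): β-rule — branch into F ~p5  //  F p1.
              branch 2.1.1.1 (add F ~p5):
                × closes — contains both p5 and ~p5.
              branch 2.1.1.2 (add F p1):
                T (~p3 -> p2): β-rule — branch into F ~p3  //  T p2.
                  branch 2.1.1.2.1 (add F ~p3):
                    ○ open, literals {p1=false, p3=true, p5=false}.
                  branch 2.1.1.2.2 (add T p2):
                    ○ open, literals {p1=false, p2=true, p5=false}.
          branch 2.1.2 (add T (p1 | p3)):
            F (~p5 & p1): β-rule — branch into F ~p5  //  F p1.
              branch 2.1.2.1 (add F ~p5):
                × closes — contains both p5 and ~p5.
              branch 2.1.2.2 (add F p1):
                T (p1 | p3): β-rule — branch into T p1  //  T p3.
                  branch 2.1.2.2.1 (add T p1):
                    × closes — contains both p1 and ~p1.
                  branch 2.1.2.2.2 (add T p3):
                    ○ open, literals {p1=false, p3=true, p5=false}.
      branch 2.2 (add F ~p3):
        T ((~p3 -> p2) | (p1 | p3)): β-rule — branch into T (~p3 -> p2)  //  T (p1 | p3).
          branch 2.2.1 (add T (~p3 -> p2)):
            T (~p3 -> p2): β-rule — branch into F ~p3  //  T p2.
              branch 2.2.1.1 (add F ~p3):
                ○ open, literals {p3=true, p5=false}.
              branch 2.2.1.2 (add T p2):
                ○ open, literals {p2=true, p3=true, p5=false}.
          branch 2.2.2 (add T (p1 | p3)):
            T (p1 | p3): β-rule — branch into T p1  //  T p3.
              branch 2.2.2.1 (add T p1):
                ○ open, literals {p1=true, p3=true, p5=false}.
              branch 2.2.2.2 (add T p3):
                ○ open, literals {p3=true, p5=false}.
5 branches closed, 7 open.
An open branch gives a countermodel: p1=false, p3=true, p5=false (unmentioned atoms arbitrary); under it the original formula is false.

Not valid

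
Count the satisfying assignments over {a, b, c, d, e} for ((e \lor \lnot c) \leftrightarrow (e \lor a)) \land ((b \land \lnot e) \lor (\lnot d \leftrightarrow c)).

Initial set: {(((e \lor \lnot c) \leftrightarrow (e \lor a)) \land ((b \land \lnot e) \lor (\lnot d \leftrightarrow c)))}.
(((e \lor \lnot c) \leftrightarrow (e \lor a)) \land ((b \land \lnot e) \lor (\lnot d \leftrightarrow c))): α-rule — add ((e \lor \lnot c) \leftrightarrow (e \lor a)), ((b \land \lnot e) \lor (\lnot d \leftrightarrow c)).
((e \lor \lnot c) \leftrightarrow (e \lor a)): β-rule — branch into (e \lor \lnot c), (e \lor a)  //  \lnot (e \lor \lnot c), \lnot (e \lor a).
  branch 1 (add (e \lor \lnot c), (e \lor a)):
    ((b \land \lnot e) \lor (\lnot d \leftrightarrow c)): β-rule — branch into (b \land \lnot e)  //  (\lnot d \leftrightarrow c).
      branch 1.1 (add (b \land \lnot e)):
        (b \land \lnot e): α-rule — add b, \lnot e.
        (e \lor \lnot c): β-rule — branch into e  //  \lnot c.
          branch 1.1.1 (add e):
            × closes — contains both e and \lnot e.
          branch 1.1.2 (add \lnot c):
            (e \lor a): β-rule — branch into e  //  a.
              branch 1.1.2.1 (add e):
                × closes — contains both e and \lnot e.
              branch 1.1.2.2 (add a):
                ○ open, literals {a=true, b=true, c=false, e=false}.
      branch 1.2 (add (\lnot d \leftrightarrow c)):
        (e \lor \lnot c): β-rule — branch into e  //  \lnot c.
          branch 1.2.1 (add e):
            (e \lor a): β-rule — branch into e  //  a.
              branch 1.2.1.1 (add e):
                (\lnot d \leftrightarrow c): β-rule — branch into \lnot d, c  //  \lnot \lnot d, \lnot c.
                  branch 1.2.1.1.1 (add \lnot d, c):
                    ○ open, literals {c=true, d=false, e=true}.
                  branch 1.2.1.1.2 (add \lnot \lnot d, \lnot c):
                    ○ open, literals {c=false, d=true, e=true}.
              branch 1.2.1.2 (add a):
                (\lnot d \leftrightarrow c): β-rule — branch into \lnot d, c  //  \lnot \lnot d, \lnot c.
                  branch 1.2.1.2.1 (add \lnot d, c):
                    ○ open, literals {a=true, c=true, d=false, e=true}.
                  branch 1.2.1.2.2 (add \lnot \lnot d, \lnot c):
                    ○ open, literals {a=true, c=false, d=true, e=true}.
          branch 1.2.2 (add \lnot c):
            (e \lor a): β-rule — branch into e  //  a.
              branch 1.2.2.1 (add e):
                (\lnot d \leftrightarrow c): β-rule — branch into \lnot d, c  //  \lnot \lnot d, \lnot c.
                  branch 1.2.2.1.1 (add \lnot d, c):
                    × closes — contains both c and \lnot c.
                  branch 1.2.2.1.2 (add \lnot \lnot d, \lnot c):
                    ○ open, literals {c=false, d=true, e=true}.
              branch 1.2.2.2 (add a):
                (\lnot d \leftrightarrow c): β-rule — branch into \lnot d, c  //  \lnot \lnot d, \lnot c.
                  branch 1.2.2.2.1 (add \lnot d, c):
                    × closes — contains both c and \lnot c.
                  branch 1.2.2.2.2 (add \lnot \lnot d, \lnot c):
                    ○ open, literals {a=true, c=false, d=true}.
  branch 2 (add \lnot (e \lor \lnot c), \lnot (e \lor a)):
    \lnot (e \lor \lnot c): α-rule — add \lnot e, \lnot \lnot c.
    \lnot (e \lor a): α-rule — add \lnot e, \lnot a.
    ((b \land \lnot e) \lor (\lnot d \leftrightarrow c)): β-rule — branch into (b \land \lnot e)  //  (\lnot d \leftrightarrow c).
      branch 2.1 (add (b \land \lnot e)):
        (b \land \lnot e): α-rule — add b, \lnot e.
        ○ open, literals {a=false, b=true, c=true, e=false}.
      branch 2.2 (add (\lnot d \leftrightarrow c)):
        (\lnot d \leftrightarrow c): β-rule — branch into \lnot d, c  //  \lnot \lnot d, \lnot c.
          branch 2.2.1 (add \lnot d, c):
            ○ open, literals {a=false, c=true, d=false, e=false}.
          branch 2.2.2 (add \lnot \lnot d, \lnot c):
            × closes — contains both c and \lnot c.
5 branches closed, 9 open.
Each open branch fixes some atoms; the unmentioned ones are free. Counting distinct full assignments: branch {a=true, b=true, c=false, e=false} (d) contributes 2 new; branch {c=true, d=false, e=true} (a, b) contributes 4 new; branch {c=false, d=true, e=true} (a, b) contributes 4 new; branch {a=true, c=true, d=false, e=true} (b) contributes 0 new; branch {a=true, c=false, d=true, e=true} (b) contributes 0 new; branch {c=false, d=true, e=true} (a, b) contributes 0 new; branch {a=true, c=false, d=true} (b, e) contributes 1 new; branch {a=false, b=true, c=true, e=false} (d) contributes 2 new; branch {a=false, c=true, d=false, e=false} (b) contributes 1 new. Total: 14.

14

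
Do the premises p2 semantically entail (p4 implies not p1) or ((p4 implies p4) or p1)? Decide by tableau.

Initial set: {p2; not ((p4 implies not p1) or ((p4 implies p4) or p1))}.
not ((p4 implies not p1) or ((p4 implies p4) or p1)): α-rule — add not (p4 implies not p1), not ((p4 implies p4) or p1).
not (p4 implies not p1): α-rule — add p4, not not p1.
not ((p4 implies p4) or p1): α-rule — add not (p4 implies p4), not p1.
× closes — contains both p1 and not p1.
All 1 branch closes.
Every branch closed, so the premises entail the conclusion.

Yes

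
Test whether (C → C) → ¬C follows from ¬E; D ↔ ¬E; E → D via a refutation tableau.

No

Initial set: {¬E; (D ↔ ¬E); (E → D); ¬((C → C) → ¬C)}.
¬((C → C) → ¬C): α-rule — add (C → C), ¬¬C.
(D ↔ ¬E): β-rule — branch into D, ¬E  //  ¬D, ¬¬E.
  branch 1 (add D, ¬E):
    (E → D): β-rule — branch into ¬E  //  D.
      branch 1.1 (add ¬E):
        (C → C): β-rule — branch into ¬C  //  C.
          branch 1.1.1 (add ¬C):
            × closes — contains both C and ¬C.
          branch 1.1.2 (add C):
            ○ open, literals {C=T, D=T, E=F}.
      branch 1.2 (add D):
        (C → C): β-rule — branch into ¬C  //  C.
          branch 1.2.1 (add ¬C):
            × closes — contains both C and ¬C.
          branch 1.2.2 (add C):
            ○ open, literals {C=T, D=T, E=F}.
  branch 2 (add ¬D, ¬¬E):
    × closes — contains both E and ¬E.
3 branches closed, 2 open.
An open branch gives a countermodel: C=T, D=T, E=F (unmentioned atoms arbitrary); the premises hold there but the conclusion fails.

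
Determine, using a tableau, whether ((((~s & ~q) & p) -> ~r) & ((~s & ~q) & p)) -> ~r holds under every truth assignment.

Valid

Assume the negation and expand:
Initial set: {~(((((~s & ~q) & p) -> ~r) & ((~s & ~q) & p)) -> ~r)}.
~(((((~s & ~q) & p) -> ~r) & ((~s & ~q) & p)) -> ~r): α-rule — add ((((~s & ~q) & p) -> ~r) & ((~s & ~q) & p)), ~~r.
((((~s & ~q) & p) -> ~r) & ((~s & ~q) & p)): α-rule — add (((~s & ~q) & p) -> ~r), ((~s & ~q) & p).
((~s & ~q) & p): α-rule — add (~s & ~q), p.
(~s & ~q): α-rule — add ~s, ~q.
(((~s & ~q) & p) -> ~r): β-rule — branch into ~((~s & ~q) & p)  //  ~r.
  branch 1 (add ~((~s & ~q) & p)):
    ~((~s & ~q) & p): β-rule — branch into ~(~s & ~q)  //  ~p.
      branch 1.1 (add ~(~s & ~q)):
        ~(~s & ~q): β-rule — branch into ~~s  //  ~~q.
          branch 1.1.1 (add ~~s):
            × closes — contains both s and ~s.
          branch 1.1.2 (add ~~q):
            × closes — contains both q and ~q.
      branch 1.2 (add ~p):
        × closes — contains both p and ~p.
  branch 2 (add ~r):
    × closes — contains both r and ~r.
All 4 branches close.
Every branch closed, so the negation is unsatisfiable and the formula is valid.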